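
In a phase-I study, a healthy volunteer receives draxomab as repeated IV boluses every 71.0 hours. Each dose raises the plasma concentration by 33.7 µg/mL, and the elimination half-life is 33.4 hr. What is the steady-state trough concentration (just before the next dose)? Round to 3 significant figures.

10.0 µg/mL

k = ln 2 / 33.4 = 0.02075 hr⁻¹
Fraction remaining after one interval: e^(−kτ) = e^(−0.02075 × 71.0) = 0.2291
R = 1 / (1 − 0.2291) = 1.297
Css,max = 33.7 × 1.297 = 43.72 µg/mL
Css,min = Css,max × e^(−kτ) = 43.72 × 0.2291 ≈ 10.0 µg/mL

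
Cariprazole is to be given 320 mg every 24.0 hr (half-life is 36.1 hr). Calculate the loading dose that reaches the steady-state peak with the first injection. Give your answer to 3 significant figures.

k = ln 2 / 36.1 = 0.01920 hr⁻¹
Accumulation ratio R = 1 / (1 − e^(−kτ)) = 1 / (1 − e^(−0.01920×24.0)) = 1 / (1 − 0.6308) = 2.708
Loading dose = maintenance dose × R = 320 × 2.708 ≈ 867 mg

867 mg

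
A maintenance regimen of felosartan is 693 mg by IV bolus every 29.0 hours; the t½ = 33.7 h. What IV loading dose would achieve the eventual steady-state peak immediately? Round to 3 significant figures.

k = ln 2 / 33.7 = 0.02057 h⁻¹
Accumulation ratio R = 1 / (1 − e^(−kτ)) = 1 / (1 − e^(−0.02057×29.0)) = 1 / (1 − 0.5507) = 2.226
Loading dose = maintenance dose × R = 693 × 2.226 ≈ 1540 mg

1540 mg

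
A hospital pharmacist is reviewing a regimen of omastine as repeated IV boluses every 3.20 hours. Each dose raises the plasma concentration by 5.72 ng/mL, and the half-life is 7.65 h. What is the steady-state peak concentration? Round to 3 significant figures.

k = ln 2 / 7.65 = 0.09061 h⁻¹
Fraction remaining after one interval: e^(−kτ) = e^(−0.09061 × 3.20) = 0.7483
R = 1 / (1 − 0.7483) = 3.973
Css,max = 5.72 × 3.973 ≈ 22.7 ng/mL

22.7 ng/mL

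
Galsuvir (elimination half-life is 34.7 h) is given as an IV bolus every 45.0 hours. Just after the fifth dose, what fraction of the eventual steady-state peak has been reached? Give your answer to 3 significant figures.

0.989

k = ln 2 / 34.7 = 0.01998 h⁻¹
f_n = 1 − e^(−nkτ) = 1 − e^(−5 × 0.01998 × 45.0) = 1 − e^(−4.494) = 1 − 0.01117 ≈ 0.989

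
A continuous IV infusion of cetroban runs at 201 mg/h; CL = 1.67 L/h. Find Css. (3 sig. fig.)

120 mg/L

Css = infusion rate / CL = 201 / 1.67 ≈ 120 mg/L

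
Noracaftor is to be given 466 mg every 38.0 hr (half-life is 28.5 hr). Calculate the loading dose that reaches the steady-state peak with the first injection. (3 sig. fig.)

k = ln 2 / 28.5 = 0.02432 hr⁻¹
Accumulation ratio R = 1 / (1 − e^(−kτ)) = 1 / (1 − e^(−0.02432×38.0)) = 1 / (1 − 0.3969) = 1.658
Loading dose = maintenance dose × R = 466 × 1.658 ≈ 773 mg

773 mg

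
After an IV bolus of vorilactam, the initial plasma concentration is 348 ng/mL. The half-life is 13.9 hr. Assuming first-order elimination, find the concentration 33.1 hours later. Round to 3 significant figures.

k = ln 2 / 13.9 = 0.04987 hr⁻¹
C(t) = C₀ e^(−kt) = 348 × e^(−0.04987 × 33.1) = 348 × e^(−1.651) = 348 × 0.1919 ≈ 66.8 ng/mL

66.8 ng/mL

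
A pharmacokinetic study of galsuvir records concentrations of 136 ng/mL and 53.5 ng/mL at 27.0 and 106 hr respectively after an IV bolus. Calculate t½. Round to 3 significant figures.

58.7 hours

k = ln(C₁/C₂) / (t₂ − t₁) = ln(136/53.5) / (106 − 27.0)
  = 0.9330 / 79.00 = 0.01181 hr⁻¹
t½ = ln 2 / k = ln 2 / 0.01181 ≈ 58.7 hours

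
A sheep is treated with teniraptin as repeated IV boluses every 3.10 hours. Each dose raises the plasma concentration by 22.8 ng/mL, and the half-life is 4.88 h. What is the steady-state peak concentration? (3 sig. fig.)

64.0 ng/mL

k = ln 2 / 4.88 = 0.1420 h⁻¹
Fraction remaining after one interval: e^(−kτ) = e^(−0.1420 × 3.10) = 0.6438
R = 1 / (1 − 0.6438) = 2.808
Css,max = 22.8 × 2.808 ≈ 64.0 ng/mL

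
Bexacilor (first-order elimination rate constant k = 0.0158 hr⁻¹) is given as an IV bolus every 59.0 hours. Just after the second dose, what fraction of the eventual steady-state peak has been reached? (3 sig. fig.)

0.845

f_n = 1 − e^(−nkτ) = 1 − e^(−2 × 0.01580 × 59.0) = 1 − e^(−1.864) = 1 − 0.1550 ≈ 0.845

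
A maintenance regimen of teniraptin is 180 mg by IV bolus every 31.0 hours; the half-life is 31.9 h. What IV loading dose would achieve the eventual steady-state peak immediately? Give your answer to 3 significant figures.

367 mg

k = ln 2 / 31.9 = 0.02173 h⁻¹
Accumulation ratio R = 1 / (1 − e^(−kτ)) = 1 / (1 − e^(−0.02173×31.0)) = 1 / (1 − 0.5099) = 2.040
Loading dose = maintenance dose × R = 180 × 2.040 ≈ 367 mg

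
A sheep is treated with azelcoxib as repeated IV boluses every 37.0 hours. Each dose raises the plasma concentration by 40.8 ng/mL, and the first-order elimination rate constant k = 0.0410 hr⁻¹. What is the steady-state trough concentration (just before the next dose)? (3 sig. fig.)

Fraction remaining after one interval: e^(−kτ) = e^(−0.04100 × 37.0) = 0.2194
R = 1 / (1 − 0.2194) = 1.281
Css,max = 40.8 × 1.281 = 52.27 ng/mL
Css,min = Css,max × e^(−kτ) = 52.27 × 0.2194 ≈ 11.5 ng/mL

11.5 ng/mL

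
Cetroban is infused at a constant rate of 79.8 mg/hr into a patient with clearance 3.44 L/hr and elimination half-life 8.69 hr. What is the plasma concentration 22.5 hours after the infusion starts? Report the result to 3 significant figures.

Css = rate / CL = 79.8 / 3.44 = 23.20 µg/mL
k = ln 2 / 8.69 = 0.07976 hr⁻¹
C(t) = Css (1 − e^(−kt)) = 23.20 × (1 − e^(−1.795)) = 23.20 × 0.8338 ≈ 19.3 µg/mL

19.3 µg/mL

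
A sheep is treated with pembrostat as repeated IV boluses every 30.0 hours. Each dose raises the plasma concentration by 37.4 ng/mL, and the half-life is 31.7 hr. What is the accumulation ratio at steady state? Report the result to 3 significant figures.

2.08

k = ln 2 / 31.7 = 0.02187 hr⁻¹
Fraction remaining after one interval: e^(−kτ) = e^(−0.02187 × 30.0) = 0.5189
R = 1 / (1 − 0.5189) = 1 / 0.4811 ≈ 2.08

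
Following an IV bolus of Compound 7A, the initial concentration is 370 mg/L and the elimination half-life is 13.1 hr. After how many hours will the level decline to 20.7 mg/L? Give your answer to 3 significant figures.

k = ln 2 / 13.1 = 0.05291 hr⁻¹
C(t) = C₀ e^(−kt)  ⇒  t = ln(C₀/C) / k
t = ln(370/20.7) / 0.05291 = 2.883 / 0.05291 ≈ 54.5 hours

54.5 hours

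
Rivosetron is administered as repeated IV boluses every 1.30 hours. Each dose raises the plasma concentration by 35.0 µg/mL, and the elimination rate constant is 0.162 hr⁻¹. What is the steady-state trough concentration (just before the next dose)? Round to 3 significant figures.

149 µg/mL

Fraction remaining after one interval: e^(−kτ) = e^(−0.1620 × 1.30) = 0.8101
R = 1 / (1 − 0.8101) = 5.266
Css,max = 35.0 × 5.266 = 184.3 µg/mL
Css,min = Css,max × e^(−kτ) = 184.3 × 0.8101 ≈ 149 µg/mL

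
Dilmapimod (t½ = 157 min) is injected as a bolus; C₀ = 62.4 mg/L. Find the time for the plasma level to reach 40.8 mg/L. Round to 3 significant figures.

96.2 minutes

k = ln 2 / 157 = 0.004415 min⁻¹
C(t) = C₀ e^(−kt)  ⇒  t = ln(C₀/C) / k
t = ln(62.4/40.8) / 0.004415 = 0.4249 / 0.004415 ≈ 96.2 minutes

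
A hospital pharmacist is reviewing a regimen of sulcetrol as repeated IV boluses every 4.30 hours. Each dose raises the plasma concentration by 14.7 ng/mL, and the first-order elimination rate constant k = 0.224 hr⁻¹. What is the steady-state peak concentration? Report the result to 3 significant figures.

23.8 ng/mL

Fraction remaining after one interval: e^(−kτ) = e^(−0.2240 × 4.30) = 0.3817
R = 1 / (1 − 0.3817) = 1.617
Css,max = 14.7 × 1.617 ≈ 23.8 ng/mL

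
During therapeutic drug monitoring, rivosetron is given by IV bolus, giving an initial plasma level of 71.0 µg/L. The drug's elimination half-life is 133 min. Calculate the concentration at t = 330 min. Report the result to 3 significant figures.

k = ln 2 / 133 = 0.005212 min⁻¹
C(t) = C₀ e^(−kt) = 71.0 × e^(−0.005212 × 330) = 71.0 × e^(−1.720) = 71.0 × 0.1791 ≈ 12.7 µg/L

12.7 µg/L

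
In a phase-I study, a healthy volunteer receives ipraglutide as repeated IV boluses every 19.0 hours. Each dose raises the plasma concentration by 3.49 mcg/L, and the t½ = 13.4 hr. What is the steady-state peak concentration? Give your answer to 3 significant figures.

5.58 mcg/L

k = ln 2 / 13.4 = 0.05173 hr⁻¹
Fraction remaining after one interval: e^(−kτ) = e^(−0.05173 × 19.0) = 0.3743
R = 1 / (1 − 0.3743) = 1.598
Css,max = 3.49 × 1.598 ≈ 5.58 mcg/L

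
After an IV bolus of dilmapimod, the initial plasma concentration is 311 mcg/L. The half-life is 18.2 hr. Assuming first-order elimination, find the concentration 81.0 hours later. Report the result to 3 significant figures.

14.2 mcg/L

k = ln 2 / 18.2 = 0.03809 hr⁻¹
81.0 hr is 4.451 half-lives, so C = 311 × (1/2)^4.451 = 311 × 0.04574 ≈ 14.2 mcg/L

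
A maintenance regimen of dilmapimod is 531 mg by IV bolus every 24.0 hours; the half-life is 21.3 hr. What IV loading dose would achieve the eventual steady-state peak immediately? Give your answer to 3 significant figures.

k = ln 2 / 21.3 = 0.03254 hr⁻¹
Accumulation ratio R = 1 / (1 − e^(−kτ)) = 1 / (1 − e^(−0.03254×24.0)) = 1 / (1 − 0.4579) = 1.845
Loading dose = maintenance dose × R = 531 × 1.845 ≈ 980 mg

980 mg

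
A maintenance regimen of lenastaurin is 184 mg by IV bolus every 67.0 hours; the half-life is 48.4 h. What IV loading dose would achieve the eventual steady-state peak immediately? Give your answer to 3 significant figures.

298 mg

k = ln 2 / 48.4 = 0.01432 h⁻¹
Accumulation ratio R = 1 / (1 − e^(−kτ)) = 1 / (1 − e^(−0.01432×67.0)) = 1 / (1 − 0.3831) = 1.621
Loading dose = maintenance dose × R = 184 × 1.621 ≈ 298 mg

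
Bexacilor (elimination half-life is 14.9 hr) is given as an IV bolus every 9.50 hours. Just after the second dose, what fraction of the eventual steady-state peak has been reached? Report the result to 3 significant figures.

0.587

k = ln 2 / 14.9 = 0.04652 hr⁻¹
f_n = 1 − e^(−nkτ) = 1 − e^(−2 × 0.04652 × 9.50) = 1 − e^(−0.8839) = 1 − 0.4132 ≈ 0.587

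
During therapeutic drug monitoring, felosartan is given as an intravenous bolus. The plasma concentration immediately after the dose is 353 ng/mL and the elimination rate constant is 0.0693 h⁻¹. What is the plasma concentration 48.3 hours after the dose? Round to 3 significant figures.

C(t) = C₀ e^(−kt) = 353 × e^(−0.06930 × 48.3) = 353 × e^(−3.347) = 353 × 0.03518 ≈ 12.4 ng/mL

12.4 ng/mL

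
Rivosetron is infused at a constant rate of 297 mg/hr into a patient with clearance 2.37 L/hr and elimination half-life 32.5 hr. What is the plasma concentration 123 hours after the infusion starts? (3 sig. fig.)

Css = rate / CL = 297 / 2.37 = 125.3 mg/L
k = ln 2 / 32.5 = 0.02133 hr⁻¹
C(t) = Css (1 − e^(−kt)) = 125.3 × (1 − e^(−2.623)) = 125.3 × 0.9274 ≈ 116 mg/L

116 mg/L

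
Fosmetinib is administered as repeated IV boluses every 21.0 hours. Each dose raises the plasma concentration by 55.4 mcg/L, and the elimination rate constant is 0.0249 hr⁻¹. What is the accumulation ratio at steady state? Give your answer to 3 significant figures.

Fraction remaining after one interval: e^(−kτ) = e^(−0.02490 × 21.0) = 0.5928
R = 1 / (1 − 0.5928) = 1 / 0.4072 ≈ 2.46

2.46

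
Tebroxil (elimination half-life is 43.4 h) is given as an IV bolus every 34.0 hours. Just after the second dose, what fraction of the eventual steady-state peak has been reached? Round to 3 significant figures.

k = ln 2 / 43.4 = 0.01597 h⁻¹
f_n = 1 − e^(−nkτ) = 1 − e^(−2 × 0.01597 × 34.0) = 1 − e^(−1.086) = 1 − 0.3376 ≈ 0.662

0.662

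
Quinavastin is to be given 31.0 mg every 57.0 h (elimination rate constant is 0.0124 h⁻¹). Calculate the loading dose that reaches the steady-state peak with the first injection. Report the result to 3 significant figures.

61.2 mg

Accumulation ratio R = 1 / (1 − e^(−kτ)) = 1 / (1 − e^(−0.01240×57.0)) = 1 / (1 − 0.4932) = 1.973
Loading dose = maintenance dose × R = 31.0 × 1.973 ≈ 61.2 mg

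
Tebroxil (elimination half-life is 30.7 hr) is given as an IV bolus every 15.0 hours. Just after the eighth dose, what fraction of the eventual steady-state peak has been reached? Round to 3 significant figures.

k = ln 2 / 30.7 = 0.02258 hr⁻¹
f_n = 1 − e^(−nkτ) = 1 − e^(−8 × 0.02258 × 15.0) = 1 − e^(−2.709) = 1 − 0.06658 ≈ 0.933

0.933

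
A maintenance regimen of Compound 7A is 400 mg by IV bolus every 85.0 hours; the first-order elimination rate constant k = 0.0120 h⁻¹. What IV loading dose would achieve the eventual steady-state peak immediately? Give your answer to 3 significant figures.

626 mg

Accumulation ratio R = 1 / (1 − e^(−kτ)) = 1 / (1 − e^(−0.01200×85.0)) = 1 / (1 − 0.3606) = 1.564
Loading dose = maintenance dose × R = 400 × 1.564 ≈ 626 mg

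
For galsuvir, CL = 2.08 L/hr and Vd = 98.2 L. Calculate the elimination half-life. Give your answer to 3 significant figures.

k = CL / V = 2.08 / 98.2 = 0.02118 hr⁻¹
t½ = ln 2 / k = ln 2 / 0.02118 ≈ 32.7 hours

32.7 hours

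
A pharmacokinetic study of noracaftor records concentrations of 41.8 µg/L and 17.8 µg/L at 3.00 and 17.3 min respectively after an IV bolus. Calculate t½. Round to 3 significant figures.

11.6 minutes

k = ln(C₁/C₂) / (t₂ − t₁) = ln(41.8/17.8) / (17.3 − 3.00)
  = 0.8537 / 14.30 = 0.05970 min⁻¹
t½ = ln 2 / k = ln 2 / 0.05970 ≈ 11.6 minutes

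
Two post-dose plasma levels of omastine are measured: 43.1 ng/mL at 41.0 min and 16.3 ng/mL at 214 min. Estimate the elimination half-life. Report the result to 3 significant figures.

123 minutes

k = ln(C₁/C₂) / (t₂ − t₁) = ln(43.1/16.3) / (214 − 41.0)
  = 0.9724 / 173.0 = 0.005621 min⁻¹
t½ = ln 2 / k = ln 2 / 0.005621 ≈ 123 minutes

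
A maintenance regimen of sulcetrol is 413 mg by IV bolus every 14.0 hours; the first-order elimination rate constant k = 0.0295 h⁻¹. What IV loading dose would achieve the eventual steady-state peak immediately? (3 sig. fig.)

1220 mg

Accumulation ratio R = 1 / (1 − e^(−kτ)) = 1 / (1 − e^(−0.02950×14.0)) = 1 / (1 − 0.6617) = 2.956
Loading dose = maintenance dose × R = 413 × 2.956 ≈ 1220 mg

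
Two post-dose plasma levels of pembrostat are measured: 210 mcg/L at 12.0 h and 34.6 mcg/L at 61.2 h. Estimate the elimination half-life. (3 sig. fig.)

k = ln(C₁/C₂) / (t₂ − t₁) = ln(210/34.6) / (61.2 − 12.0)
  = 1.803 / 49.20 = 0.03665 h⁻¹
t½ = ln 2 / k = ln 2 / 0.03665 ≈ 18.9 hours

18.9 hours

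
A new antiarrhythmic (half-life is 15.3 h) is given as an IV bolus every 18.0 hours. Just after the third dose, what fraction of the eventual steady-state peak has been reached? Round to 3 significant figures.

0.913

k = ln 2 / 15.3 = 0.04530 h⁻¹
f_n = 1 − e^(−nkτ) = 1 − e^(−3 × 0.04530 × 18.0) = 1 − e^(−2.446) = 1 − 0.08660 ≈ 0.913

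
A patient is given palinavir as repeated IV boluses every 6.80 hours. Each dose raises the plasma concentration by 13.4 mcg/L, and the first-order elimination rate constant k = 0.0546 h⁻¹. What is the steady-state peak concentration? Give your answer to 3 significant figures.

43.2 mcg/L

Fraction remaining after one interval: e^(−kτ) = e^(−0.05460 × 6.80) = 0.6899
R = 1 / (1 − 0.6899) = 3.224
Css,max = 13.4 × 3.224 ≈ 43.2 mcg/L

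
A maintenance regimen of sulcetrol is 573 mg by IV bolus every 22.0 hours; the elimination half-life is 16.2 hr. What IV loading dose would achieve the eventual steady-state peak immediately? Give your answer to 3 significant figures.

940 mg

k = ln 2 / 16.2 = 0.04279 hr⁻¹
Accumulation ratio R = 1 / (1 − e^(−kτ)) = 1 / (1 − e^(−0.04279×22.0)) = 1 / (1 − 0.3901) = 1.640
Loading dose = maintenance dose × R = 573 × 1.640 ≈ 940 mg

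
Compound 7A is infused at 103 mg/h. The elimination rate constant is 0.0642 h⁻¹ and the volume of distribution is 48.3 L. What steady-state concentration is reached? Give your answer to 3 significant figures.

CL = k · V = 0.0642 × 48.3 = 3.101 L/h
Css = rate / CL = 103 / 3.101 ≈ 33.2 mg/L

33.2 mg/L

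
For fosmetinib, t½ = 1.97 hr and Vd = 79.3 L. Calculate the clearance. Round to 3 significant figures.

k = ln 2 / t½ = ln 2 / 1.97 = 0.3519 hr⁻¹
CL = k · V = 0.3519 × 79.3 ≈ 27.9 L/hr

27.9 L/hr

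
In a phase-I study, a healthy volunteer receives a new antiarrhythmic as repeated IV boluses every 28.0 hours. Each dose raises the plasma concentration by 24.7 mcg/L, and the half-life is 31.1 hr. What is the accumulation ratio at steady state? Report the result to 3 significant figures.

2.15

k = ln 2 / 31.1 = 0.02229 hr⁻¹
Fraction remaining after one interval: e^(−kτ) = e^(−0.02229 × 28.0) = 0.5358
R = 1 / (1 − 0.5358) = 1 / 0.4642 ≈ 2.15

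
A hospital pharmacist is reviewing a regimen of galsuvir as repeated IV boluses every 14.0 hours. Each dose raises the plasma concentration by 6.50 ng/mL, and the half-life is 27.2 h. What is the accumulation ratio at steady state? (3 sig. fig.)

k = ln 2 / 27.2 = 0.02548 h⁻¹
Fraction remaining after one interval: e^(−kτ) = e^(−0.02548 × 14.0) = 0.6999
R = 1 / (1 − 0.6999) = 1 / 0.3001 ≈ 3.33

3.33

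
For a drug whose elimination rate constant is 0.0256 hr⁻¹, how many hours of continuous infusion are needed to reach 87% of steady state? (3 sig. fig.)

79.7 hours

f = 1 − e^(−kt)  ⇒  t = −ln(1 − f) / k
t = −ln(1 − 0.87) / 0.02560 = 2.040 / 0.02560 ≈ 79.7 hours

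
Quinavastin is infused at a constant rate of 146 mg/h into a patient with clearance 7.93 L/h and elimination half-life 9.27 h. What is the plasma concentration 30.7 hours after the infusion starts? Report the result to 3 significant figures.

Css = rate / CL = 146 / 7.93 = 18.41 µg/mL
k = ln 2 / 9.27 = 0.07477 h⁻¹
C(t) = Css (1 − e^(−kt)) = 18.41 × (1 − e^(−2.296)) = 18.41 × 0.8993 ≈ 16.6 µg/mL

16.6 µg/mL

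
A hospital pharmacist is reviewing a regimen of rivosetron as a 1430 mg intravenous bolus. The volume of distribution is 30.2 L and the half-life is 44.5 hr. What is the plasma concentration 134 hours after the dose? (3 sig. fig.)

C₀ = dose / V = 1430 / 30.2 = 47.35 mg/L
k = ln 2 / 44.5 = 0.01558 hr⁻¹
C(t) = C₀ e^(−kt) = 47.35 × e^(−0.01558 × 134) = 47.35 × e^(−2.087) = 47.35 × 0.1240 ≈ 5.87 mg/L

5.87 mg/L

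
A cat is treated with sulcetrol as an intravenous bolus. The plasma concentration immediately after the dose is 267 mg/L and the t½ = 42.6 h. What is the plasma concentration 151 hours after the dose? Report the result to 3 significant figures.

k = ln 2 / 42.6 = 0.01627 h⁻¹
C(t) = C₀ e^(−kt) = 267 × e^(−0.01627 × 151) = 267 × e^(−2.457) = 267 × 0.08570 ≈ 22.9 mg/L

22.9 mg/L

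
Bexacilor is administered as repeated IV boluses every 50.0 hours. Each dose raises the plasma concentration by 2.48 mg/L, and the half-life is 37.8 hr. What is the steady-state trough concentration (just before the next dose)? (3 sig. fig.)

k = ln 2 / 37.8 = 0.01834 hr⁻¹
Fraction remaining after one interval: e^(−kτ) = e^(−0.01834 × 50.0) = 0.3998
R = 1 / (1 − 0.3998) = 1.666
Css,max = 2.48 × 1.666 = 4.132 mg/L
Css,min = Css,max × e^(−kτ) = 4.132 × 0.3998 ≈ 1.65 mg/L

1.65 mg/L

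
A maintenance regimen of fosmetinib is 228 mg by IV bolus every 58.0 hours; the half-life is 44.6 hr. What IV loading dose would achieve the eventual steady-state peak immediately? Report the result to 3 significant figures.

k = ln 2 / 44.6 = 0.01554 hr⁻¹
Accumulation ratio R = 1 / (1 − e^(−kτ)) = 1 / (1 − e^(−0.01554×58.0)) = 1 / (1 − 0.4060) = 1.684
Loading dose = maintenance dose × R = 228 × 1.684 ≈ 384 mg

384 mg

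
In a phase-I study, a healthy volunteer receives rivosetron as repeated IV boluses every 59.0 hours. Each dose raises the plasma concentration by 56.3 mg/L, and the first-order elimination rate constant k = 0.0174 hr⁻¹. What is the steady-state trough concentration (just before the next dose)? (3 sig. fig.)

31.4 mg/L

Fraction remaining after one interval: e^(−kτ) = e^(−0.01740 × 59.0) = 0.3582
R = 1 / (1 − 0.3582) = 1.558
Css,max = 56.3 × 1.558 = 87.73 mg/L
Css,min = Css,max × e^(−kτ) = 87.73 × 0.3582 ≈ 31.4 mg/L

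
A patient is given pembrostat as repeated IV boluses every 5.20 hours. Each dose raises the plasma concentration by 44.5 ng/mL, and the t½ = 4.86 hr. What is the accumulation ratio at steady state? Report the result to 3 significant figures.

1.91

k = ln 2 / 4.86 = 0.1426 hr⁻¹
Fraction remaining after one interval: e^(−kτ) = e^(−0.1426 × 5.20) = 0.4763
R = 1 / (1 − 0.4763) = 1 / 0.5237 ≈ 1.91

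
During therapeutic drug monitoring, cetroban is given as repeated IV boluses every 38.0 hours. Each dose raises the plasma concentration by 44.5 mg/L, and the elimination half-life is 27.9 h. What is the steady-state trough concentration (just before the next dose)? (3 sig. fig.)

k = ln 2 / 27.9 = 0.02484 h⁻¹
Fraction remaining after one interval: e^(−kτ) = e^(−0.02484 × 38.0) = 0.3890
R = 1 / (1 − 0.3890) = 1.637
Css,max = 44.5 × 1.637 = 72.84 mg/L
Css,min = Css,max × e^(−kτ) = 72.84 × 0.3890 ≈ 28.3 mg/L

28.3 mg/L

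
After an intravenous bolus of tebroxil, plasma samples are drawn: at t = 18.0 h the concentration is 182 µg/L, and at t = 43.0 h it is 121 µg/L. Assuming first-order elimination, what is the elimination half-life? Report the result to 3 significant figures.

k = ln(C₁/C₂) / (t₂ − t₁) = ln(182/121) / (43.0 − 18.0)
  = 0.4082 / 25.00 = 0.01633 h⁻¹
t½ = ln 2 / k = ln 2 / 0.01633 ≈ 42.4 hours

42.4 hours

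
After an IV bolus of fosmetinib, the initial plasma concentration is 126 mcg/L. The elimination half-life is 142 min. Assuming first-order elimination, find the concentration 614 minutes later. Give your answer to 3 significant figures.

k = ln 2 / 142 = 0.004881 min⁻¹
C(t) = C₀ e^(−kt) = 126 × e^(−0.004881 × 614) = 126 × e^(−2.997) = 126 × 0.04993 ≈ 6.29 mcg/L

6.29 mcg/L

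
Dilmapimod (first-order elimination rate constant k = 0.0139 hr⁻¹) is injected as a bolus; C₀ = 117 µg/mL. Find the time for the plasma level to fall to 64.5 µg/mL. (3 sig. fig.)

42.8 hours

C(t) = C₀ e^(−kt)  ⇒  t = ln(C₀/C) / k
t = ln(117/64.5) / 0.01390 = 0.5955 / 0.01390 ≈ 42.8 hours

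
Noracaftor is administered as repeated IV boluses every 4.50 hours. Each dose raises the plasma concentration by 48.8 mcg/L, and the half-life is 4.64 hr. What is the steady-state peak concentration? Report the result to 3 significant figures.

k = ln 2 / 4.64 = 0.1494 hr⁻¹
Fraction remaining after one interval: e^(−kτ) = e^(−0.1494 × 4.50) = 0.5106
R = 1 / (1 − 0.5106) = 2.043
Css,max = 48.8 × 2.043 ≈ 99.7 mcg/L

99.7 mcg/L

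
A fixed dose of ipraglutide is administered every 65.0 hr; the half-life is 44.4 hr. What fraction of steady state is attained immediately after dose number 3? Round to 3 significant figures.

0.952

k = ln 2 / 44.4 = 0.01561 hr⁻¹
f_n = 1 − e^(−nkτ) = 1 − e^(−3 × 0.01561 × 65.0) = 1 − e^(−3.044) = 1 − 0.04763 ≈ 0.952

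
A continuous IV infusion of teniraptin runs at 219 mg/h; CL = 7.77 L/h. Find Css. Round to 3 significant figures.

28.2 µg/mL

Css = infusion rate / CL = 219 / 7.77 ≈ 28.2 µg/mL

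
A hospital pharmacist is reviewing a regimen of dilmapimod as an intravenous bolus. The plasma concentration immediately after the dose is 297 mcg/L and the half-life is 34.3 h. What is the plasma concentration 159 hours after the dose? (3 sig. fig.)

11.9 mcg/L

k = ln 2 / 34.3 = 0.02021 h⁻¹
159 h is 4.636 half-lives, so C = 297 × (1/2)^4.636 = 297 × 0.04023 ≈ 11.9 mcg/L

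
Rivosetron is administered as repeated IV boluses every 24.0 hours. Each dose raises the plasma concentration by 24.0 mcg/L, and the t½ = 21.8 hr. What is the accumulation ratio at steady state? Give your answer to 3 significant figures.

1.87

k = ln 2 / 21.8 = 0.03180 hr⁻¹
Fraction remaining after one interval: e^(−kτ) = e^(−0.03180 × 24.0) = 0.4662
R = 1 / (1 − 0.4662) = 1 / 0.5338 ≈ 1.87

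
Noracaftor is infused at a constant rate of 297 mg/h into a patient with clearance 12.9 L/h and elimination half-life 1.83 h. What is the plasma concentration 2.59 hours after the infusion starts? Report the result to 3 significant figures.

14.4 mg/L

Css = rate / CL = 297 / 12.9 = 23.02 mg/L
k = ln 2 / 1.83 = 0.3788 h⁻¹
C(t) = Css (1 − e^(−kt)) = 23.02 × (1 − e^(−0.9810)) = 23.02 × 0.6251 ≈ 14.4 mg/L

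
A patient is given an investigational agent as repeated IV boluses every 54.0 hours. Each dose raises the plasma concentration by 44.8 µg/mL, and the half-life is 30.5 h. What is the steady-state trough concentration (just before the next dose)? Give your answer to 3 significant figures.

k = ln 2 / 30.5 = 0.02273 h⁻¹
Fraction remaining after one interval: e^(−kτ) = e^(−0.02273 × 54.0) = 0.2931
R = 1 / (1 − 0.2931) = 1.415
Css,max = 44.8 × 1.415 = 63.38 µg/mL
Css,min = Css,max × e^(−kτ) = 63.38 × 0.2931 ≈ 18.6 µg/mL

18.6 µg/mL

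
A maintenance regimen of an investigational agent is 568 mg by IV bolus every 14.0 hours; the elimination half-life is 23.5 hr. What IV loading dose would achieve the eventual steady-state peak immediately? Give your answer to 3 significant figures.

k = ln 2 / 23.5 = 0.02950 hr⁻¹
Accumulation ratio R = 1 / (1 − e^(−kτ)) = 1 / (1 − e^(−0.02950×14.0)) = 1 / (1 − 0.6617) = 2.956
Loading dose = maintenance dose × R = 568 × 2.956 ≈ 1680 mg

1680 mg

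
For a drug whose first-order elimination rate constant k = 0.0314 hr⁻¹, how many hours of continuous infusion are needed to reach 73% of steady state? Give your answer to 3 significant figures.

41.7 hours

f = 1 − e^(−kt)  ⇒  t = −ln(1 − f) / k
t = −ln(1 − 0.73) / 0.03140 = 1.309 / 0.03140 ≈ 41.7 hours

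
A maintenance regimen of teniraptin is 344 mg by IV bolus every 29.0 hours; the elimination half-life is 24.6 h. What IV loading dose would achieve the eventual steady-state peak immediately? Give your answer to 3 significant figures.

k = ln 2 / 24.6 = 0.02818 h⁻¹
Accumulation ratio R = 1 / (1 − e^(−kτ)) = 1 / (1 − e^(−0.02818×29.0)) = 1 / (1 − 0.4417) = 1.791
Loading dose = maintenance dose × R = 344 × 1.791 ≈ 616 mg

616 mg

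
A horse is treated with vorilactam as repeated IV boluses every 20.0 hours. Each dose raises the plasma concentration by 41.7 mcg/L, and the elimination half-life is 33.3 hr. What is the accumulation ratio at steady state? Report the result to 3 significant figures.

k = ln 2 / 33.3 = 0.02082 hr⁻¹
Fraction remaining after one interval: e^(−kτ) = e^(−0.02082 × 20.0) = 0.6595
R = 1 / (1 − 0.6595) = 1 / 0.3405 ≈ 2.94

2.94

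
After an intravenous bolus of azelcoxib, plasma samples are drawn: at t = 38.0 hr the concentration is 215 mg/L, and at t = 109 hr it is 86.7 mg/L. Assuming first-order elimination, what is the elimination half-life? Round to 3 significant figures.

54.2 hours

k = ln(C₁/C₂) / (t₂ − t₁) = ln(215/86.7) / (109 − 38.0)
  = 0.9082 / 71.00 = 0.01279 hr⁻¹
t½ = ln 2 / k = ln 2 / 0.01279 ≈ 54.2 hours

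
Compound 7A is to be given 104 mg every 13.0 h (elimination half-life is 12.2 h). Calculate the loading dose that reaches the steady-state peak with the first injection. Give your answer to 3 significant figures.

199 mg

k = ln 2 / 12.2 = 0.05682 h⁻¹
Accumulation ratio R = 1 / (1 − e^(−kτ)) = 1 / (1 − e^(−0.05682×13.0)) = 1 / (1 − 0.4778) = 1.915
Loading dose = maintenance dose × R = 104 × 1.915 ≈ 199 mg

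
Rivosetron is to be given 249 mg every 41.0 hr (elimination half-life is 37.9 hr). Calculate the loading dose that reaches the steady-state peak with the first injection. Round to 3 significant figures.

k = ln 2 / 37.9 = 0.01829 hr⁻¹
Accumulation ratio R = 1 / (1 − e^(−kτ)) = 1 / (1 − e^(−0.01829×41.0)) = 1 / (1 − 0.4724) = 1.896
Loading dose = maintenance dose × R = 249 × 1.896 ≈ 472 mg

472 mg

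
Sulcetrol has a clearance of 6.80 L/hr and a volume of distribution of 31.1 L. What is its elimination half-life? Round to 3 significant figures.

k = CL / V = 6.80 / 31.1 = 0.2186 hr⁻¹
t½ = ln 2 / k = ln 2 / 0.2186 ≈ 3.17 hours

3.17 hours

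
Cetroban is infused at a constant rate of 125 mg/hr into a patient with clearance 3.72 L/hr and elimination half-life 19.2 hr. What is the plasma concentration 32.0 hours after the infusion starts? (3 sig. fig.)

Css = rate / CL = 125 / 3.72 = 33.60 mg/L
k = ln 2 / 19.2 = 0.03610 hr⁻¹
C(t) = Css (1 − e^(−kt)) = 33.60 × (1 − e^(−1.155)) = 33.60 × 0.6850 ≈ 23.0 mg/L

23.0 mg/L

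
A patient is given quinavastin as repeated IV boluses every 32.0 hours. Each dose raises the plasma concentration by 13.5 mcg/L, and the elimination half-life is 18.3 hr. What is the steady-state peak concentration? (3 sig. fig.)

19.2 mcg/L

k = ln 2 / 18.3 = 0.03788 hr⁻¹
Fraction remaining after one interval: e^(−kτ) = e^(−0.03788 × 32.0) = 0.2976
R = 1 / (1 − 0.2976) = 1.424
Css,max = 13.5 × 1.424 ≈ 19.2 mcg/L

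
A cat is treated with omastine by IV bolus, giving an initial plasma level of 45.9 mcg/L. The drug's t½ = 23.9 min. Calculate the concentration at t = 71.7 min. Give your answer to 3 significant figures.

k = ln 2 / 23.9 = 0.02900 min⁻¹
71.7 min is 3.000 half-lives, so C = 45.9 × (1/2)^3.000 = 45.9 × 0.1250 ≈ 5.74 mcg/L

5.74 mcg/L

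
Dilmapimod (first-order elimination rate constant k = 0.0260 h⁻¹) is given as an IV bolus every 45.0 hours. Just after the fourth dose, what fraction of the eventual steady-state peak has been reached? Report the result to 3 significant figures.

0.991

f_n = 1 − e^(−nkτ) = 1 − e^(−4 × 0.02600 × 45.0) = 1 − e^(−4.680) = 1 − 0.009279 ≈ 0.991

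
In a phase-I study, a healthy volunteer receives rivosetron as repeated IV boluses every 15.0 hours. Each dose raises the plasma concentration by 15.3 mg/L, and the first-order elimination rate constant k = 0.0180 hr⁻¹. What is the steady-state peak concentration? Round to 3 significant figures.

64.7 mg/L

Fraction remaining after one interval: e^(−kτ) = e^(−0.01800 × 15.0) = 0.7634
R = 1 / (1 − 0.7634) = 4.226
Css,max = 15.3 × 4.226 ≈ 64.7 mg/L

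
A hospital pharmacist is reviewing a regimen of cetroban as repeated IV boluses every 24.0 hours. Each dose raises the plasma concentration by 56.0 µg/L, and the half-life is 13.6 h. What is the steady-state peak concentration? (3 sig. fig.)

k = ln 2 / 13.6 = 0.05097 h⁻¹
Fraction remaining after one interval: e^(−kτ) = e^(−0.05097 × 24.0) = 0.2943
R = 1 / (1 − 0.2943) = 1.417
Css,max = 56.0 × 1.417 ≈ 79.4 µg/L

79.4 µg/L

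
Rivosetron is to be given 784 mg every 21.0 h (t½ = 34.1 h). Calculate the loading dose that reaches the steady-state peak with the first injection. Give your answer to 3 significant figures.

k = ln 2 / 34.1 = 0.02033 h⁻¹
Accumulation ratio R = 1 / (1 − e^(−kτ)) = 1 / (1 − e^(−0.02033×21.0)) = 1 / (1 − 0.6526) = 2.878
Loading dose = maintenance dose × R = 784 × 2.878 ≈ 2260 mg

2260 mg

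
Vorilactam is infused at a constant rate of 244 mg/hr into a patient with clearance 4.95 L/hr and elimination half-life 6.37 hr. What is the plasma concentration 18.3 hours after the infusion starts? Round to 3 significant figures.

Css = rate / CL = 244 / 4.95 = 49.29 µg/mL
k = ln 2 / 6.37 = 0.1088 hr⁻¹
C(t) = Css (1 − e^(−kt)) = 49.29 × (1 − e^(−1.991)) = 49.29 × 0.8635 ≈ 42.6 µg/mL

42.6 µg/mL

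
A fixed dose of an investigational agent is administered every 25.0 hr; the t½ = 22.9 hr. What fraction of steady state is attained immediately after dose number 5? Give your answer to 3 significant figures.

0.977

k = ln 2 / 22.9 = 0.03027 hr⁻¹
f_n = 1 − e^(−nkτ) = 1 − e^(−5 × 0.03027 × 25.0) = 1 − e^(−3.784) = 1 − 0.02274 ≈ 0.977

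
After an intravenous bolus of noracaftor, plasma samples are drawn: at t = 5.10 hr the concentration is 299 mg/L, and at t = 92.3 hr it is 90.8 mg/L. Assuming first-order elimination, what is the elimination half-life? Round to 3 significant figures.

k = ln(C₁/C₂) / (t₂ − t₁) = ln(299/90.8) / (92.3 − 5.10)
  = 1.192 / 87.20 = 0.01367 hr⁻¹
t½ = ln 2 / k = ln 2 / 0.01367 ≈ 50.7 hours

50.7 hours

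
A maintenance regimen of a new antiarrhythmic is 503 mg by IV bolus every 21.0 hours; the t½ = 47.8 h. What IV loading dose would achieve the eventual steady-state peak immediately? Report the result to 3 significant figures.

k = ln 2 / 47.8 = 0.01450 h⁻¹
Accumulation ratio R = 1 / (1 − e^(−kτ)) = 1 / (1 − e^(−0.01450×21.0)) = 1 / (1 − 0.7375) = 3.809
Loading dose = maintenance dose × R = 503 × 3.809 ≈ 1920 mg

1920 mg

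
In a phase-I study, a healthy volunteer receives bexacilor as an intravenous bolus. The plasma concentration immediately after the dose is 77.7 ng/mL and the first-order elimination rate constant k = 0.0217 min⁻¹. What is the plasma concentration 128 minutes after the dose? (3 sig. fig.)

C(t) = C₀ e^(−kt) = 77.7 × e^(−0.02170 × 128) = 77.7 × e^(−2.778) = 77.7 × 0.06219 ≈ 4.83 ng/mL

4.83 ng/mL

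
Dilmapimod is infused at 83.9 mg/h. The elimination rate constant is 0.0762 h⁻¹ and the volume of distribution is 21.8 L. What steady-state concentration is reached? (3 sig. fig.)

50.5 µg/mL

CL = k · V = 0.0762 × 21.8 = 1.661 L/h
Css = rate / CL = 83.9 / 1.661 ≈ 50.5 µg/mL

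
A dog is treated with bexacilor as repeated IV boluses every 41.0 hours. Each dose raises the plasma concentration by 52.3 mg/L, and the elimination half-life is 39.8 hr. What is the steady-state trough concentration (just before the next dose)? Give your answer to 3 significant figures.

50.2 mg/L

k = ln 2 / 39.8 = 0.01742 hr⁻¹
Fraction remaining after one interval: e^(−kτ) = e^(−0.01742 × 41.0) = 0.4897
R = 1 / (1 − 0.4897) = 1.959
Css,max = 52.3 × 1.959 = 102.5 mg/L
Css,min = Css,max × e^(−kτ) = 102.5 × 0.4897 ≈ 50.2 mg/L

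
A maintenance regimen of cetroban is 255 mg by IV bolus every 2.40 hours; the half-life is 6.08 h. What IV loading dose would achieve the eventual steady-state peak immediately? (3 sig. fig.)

1070 mg

k = ln 2 / 6.08 = 0.1140 h⁻¹
Accumulation ratio R = 1 / (1 − e^(−kτ)) = 1 / (1 − e^(−0.1140×2.40)) = 1 / (1 − 0.7606) = 4.178
Loading dose = maintenance dose × R = 255 × 4.178 ≈ 1070 mg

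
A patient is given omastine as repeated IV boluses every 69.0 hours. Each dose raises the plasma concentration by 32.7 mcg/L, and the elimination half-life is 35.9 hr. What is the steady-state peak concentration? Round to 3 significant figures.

44.4 mcg/L

k = ln 2 / 35.9 = 0.01931 hr⁻¹
Fraction remaining after one interval: e^(−kτ) = e^(−0.01931 × 69.0) = 0.2639
R = 1 / (1 − 0.2639) = 1.358
Css,max = 32.7 × 1.358 ≈ 44.4 mcg/L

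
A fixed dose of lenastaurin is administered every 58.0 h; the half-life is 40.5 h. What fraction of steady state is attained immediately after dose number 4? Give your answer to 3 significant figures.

k = ln 2 / 40.5 = 0.01711 h⁻¹
f_n = 1 − e^(−nkτ) = 1 − e^(−4 × 0.01711 × 58.0) = 1 − e^(−3.971) = 1 − 0.01886 ≈ 0.981

0.981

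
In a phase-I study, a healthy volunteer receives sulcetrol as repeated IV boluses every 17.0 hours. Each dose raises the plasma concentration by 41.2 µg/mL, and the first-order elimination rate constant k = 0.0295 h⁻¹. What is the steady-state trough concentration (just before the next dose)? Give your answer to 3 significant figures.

Fraction remaining after one interval: e^(−kτ) = e^(−0.02950 × 17.0) = 0.6056
R = 1 / (1 − 0.6056) = 2.536
Css,max = 41.2 × 2.536 = 104.5 µg/mL
Css,min = Css,max × e^(−kτ) = 104.5 × 0.6056 ≈ 63.3 µg/mL

63.3 µg/mL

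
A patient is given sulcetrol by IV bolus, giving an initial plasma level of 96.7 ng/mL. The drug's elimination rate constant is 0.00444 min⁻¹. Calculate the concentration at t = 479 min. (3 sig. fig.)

11.5 ng/mL

C(t) = C₀ e^(−kt) = 96.7 × e^(−0.004440 × 479) = 96.7 × e^(−2.127) = 96.7 × 0.1192 ≈ 11.5 ng/mL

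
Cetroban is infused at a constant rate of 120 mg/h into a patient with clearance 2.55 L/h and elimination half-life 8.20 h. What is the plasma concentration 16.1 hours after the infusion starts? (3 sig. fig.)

35.0 µg/mL

Css = rate / CL = 120 / 2.55 = 47.06 µg/mL
k = ln 2 / 8.20 = 0.08453 h⁻¹
C(t) = Css (1 − e^(−kt)) = 47.06 × (1 − e^(−1.361)) = 47.06 × 0.7436 ≈ 35.0 µg/mL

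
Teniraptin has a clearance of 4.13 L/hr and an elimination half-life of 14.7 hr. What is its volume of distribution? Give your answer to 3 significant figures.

87.6 L

k = ln 2 / t½ = ln 2 / 14.7 = 0.04715 hr⁻¹
V = CL / k = 4.13 / 0.04715 ≈ 87.6 L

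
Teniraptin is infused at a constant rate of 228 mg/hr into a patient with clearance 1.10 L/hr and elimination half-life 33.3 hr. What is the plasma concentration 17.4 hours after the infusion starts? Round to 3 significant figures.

Css = rate / CL = 228 / 1.10 = 207.3 µg/mL
k = ln 2 / 33.3 = 0.02082 hr⁻¹
C(t) = Css (1 − e^(−kt)) = 207.3 × (1 − e^(−0.3622)) = 207.3 × 0.3038 ≈ 63.0 µg/mL

63.0 µg/mL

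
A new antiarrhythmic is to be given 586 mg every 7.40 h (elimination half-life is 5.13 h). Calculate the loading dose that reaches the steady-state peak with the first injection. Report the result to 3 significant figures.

927 mg

k = ln 2 / 5.13 = 0.1351 h⁻¹
Accumulation ratio R = 1 / (1 − e^(−kτ)) = 1 / (1 − e^(−0.1351×7.40)) = 1 / (1 − 0.3679) = 1.582
Loading dose = maintenance dose × R = 586 × 1.582 ≈ 927 mg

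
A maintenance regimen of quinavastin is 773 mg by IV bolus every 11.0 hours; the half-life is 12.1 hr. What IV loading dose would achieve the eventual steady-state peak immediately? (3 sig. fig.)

k = ln 2 / 12.1 = 0.05728 hr⁻¹
Accumulation ratio R = 1 / (1 − e^(−kτ)) = 1 / (1 − e^(−0.05728×11.0)) = 1 / (1 − 0.5325) = 2.139
Loading dose = maintenance dose × R = 773 × 2.139 ≈ 1650 mg

1650 mg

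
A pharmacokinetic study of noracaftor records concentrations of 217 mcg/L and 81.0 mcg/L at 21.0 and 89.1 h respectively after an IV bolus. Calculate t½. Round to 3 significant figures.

47.9 hours

k = ln(C₁/C₂) / (t₂ − t₁) = ln(217/81.0) / (89.1 − 21.0)
  = 0.9854 / 68.10 = 0.01447 h⁻¹
t½ = ln 2 / k = ln 2 / 0.01447 ≈ 47.9 hours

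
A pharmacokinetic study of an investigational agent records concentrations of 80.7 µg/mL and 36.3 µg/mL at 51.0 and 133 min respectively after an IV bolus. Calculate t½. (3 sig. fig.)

71.1 minutes

k = ln(C₁/C₂) / (t₂ − t₁) = ln(80.7/36.3) / (133 − 51.0)
  = 0.7989 / 82.00 = 0.009743 min⁻¹
t½ = ln 2 / k = ln 2 / 0.009743 ≈ 71.1 minutes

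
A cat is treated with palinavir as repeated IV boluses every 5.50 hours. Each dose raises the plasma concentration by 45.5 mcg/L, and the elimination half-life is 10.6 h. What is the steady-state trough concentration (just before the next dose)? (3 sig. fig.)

105 mcg/L

k = ln 2 / 10.6 = 0.06539 h⁻¹
Fraction remaining after one interval: e^(−kτ) = e^(−0.06539 × 5.50) = 0.6979
R = 1 / (1 − 0.6979) = 3.310
Css,max = 45.5 × 3.310 = 150.6 mcg/L
Css,min = Css,max × e^(−kτ) = 150.6 × 0.6979 ≈ 105 mcg/L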